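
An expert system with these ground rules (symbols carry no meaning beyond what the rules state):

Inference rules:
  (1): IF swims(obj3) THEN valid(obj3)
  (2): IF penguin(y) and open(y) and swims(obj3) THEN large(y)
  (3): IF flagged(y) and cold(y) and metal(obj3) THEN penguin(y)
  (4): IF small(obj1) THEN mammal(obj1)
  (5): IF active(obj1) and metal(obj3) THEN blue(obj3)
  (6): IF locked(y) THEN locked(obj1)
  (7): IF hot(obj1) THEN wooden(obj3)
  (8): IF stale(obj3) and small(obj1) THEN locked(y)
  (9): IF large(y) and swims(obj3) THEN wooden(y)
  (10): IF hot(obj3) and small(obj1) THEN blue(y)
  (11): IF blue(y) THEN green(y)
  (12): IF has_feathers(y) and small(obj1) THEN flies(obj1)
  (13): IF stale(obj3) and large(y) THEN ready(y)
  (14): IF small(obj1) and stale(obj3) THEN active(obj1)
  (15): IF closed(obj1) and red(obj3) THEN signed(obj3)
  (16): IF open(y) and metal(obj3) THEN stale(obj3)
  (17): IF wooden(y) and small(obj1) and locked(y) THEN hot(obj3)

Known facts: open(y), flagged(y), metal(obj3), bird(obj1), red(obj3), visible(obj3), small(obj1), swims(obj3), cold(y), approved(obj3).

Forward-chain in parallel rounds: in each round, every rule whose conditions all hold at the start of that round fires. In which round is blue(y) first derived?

Round 1: (1) [IF swims(obj3) THEN valid(obj3)]; (3) [IF flagged(y) and cold(y) and metal(obj3) THEN penguin(y)]; (4) [IF small(obj1) THEN mammal(obj1)]; (16) [IF open(y) and metal(obj3) THEN stale(obj3)]. New: valid(obj3), penguin(y), mammal(obj1), stale(obj3).
Round 2: (2) [IF penguin(y) and open(y) and swims(obj3) THEN large(y)]; (8) [IF stale(obj3) and small(obj1) THEN locked(y)]; (14) [IF small(obj1) and stale(obj3) THEN active(obj1)]. New: large(y), locked(y), active(obj1).
Round 3: (5) [IF active(obj1) and metal(obj3) THEN blue(obj3)]; (6) [IF locked(y) THEN locked(obj1)]; (9) [IF large(y) and swims(obj3) THEN wooden(y)]; (13) [IF stale(obj3) and large(y) THEN ready(y)]. New: blue(obj3), locked(obj1), wooden(y), ready(y).
Round 4: (17) [IF wooden(y) and small(obj1) and locked(y) THEN hot(obj3)]. New: hot(obj3).
Round 5: (10) [IF hot(obj3) and small(obj1) THEN blue(y)]. New: blue(y).
blue(y) first appears in round 5.

5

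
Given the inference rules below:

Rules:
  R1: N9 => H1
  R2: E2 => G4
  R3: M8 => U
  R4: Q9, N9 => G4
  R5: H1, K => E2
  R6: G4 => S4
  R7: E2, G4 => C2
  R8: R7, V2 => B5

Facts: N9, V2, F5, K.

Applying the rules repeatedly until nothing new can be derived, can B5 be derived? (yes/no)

Round 1: R1 [N9 => H1]. Adds H1.
Round 2: R5 [H1, K => E2]. Adds E2.
Round 3: R2 [E2 => G4]. Adds G4.
Round 4: R6 [G4 => S4]; R7 [E2, G4 => C2]. Adds S4, C2.
Fixed point reached. B5 is concluded only by R8; R8 needs R7 (never derived).

no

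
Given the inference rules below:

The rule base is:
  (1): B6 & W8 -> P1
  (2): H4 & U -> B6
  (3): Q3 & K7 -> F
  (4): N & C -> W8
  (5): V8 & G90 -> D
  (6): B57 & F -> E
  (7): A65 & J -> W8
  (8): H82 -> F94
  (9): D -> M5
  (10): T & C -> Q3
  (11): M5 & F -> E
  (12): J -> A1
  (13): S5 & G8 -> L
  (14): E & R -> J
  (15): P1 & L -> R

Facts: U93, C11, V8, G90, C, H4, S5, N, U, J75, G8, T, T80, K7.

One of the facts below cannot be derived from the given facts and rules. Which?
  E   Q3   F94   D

[1] (2) [H4 & U -> B6]; (4) [N & C -> W8]; (5) [V8 & G90 -> D]; (10) [T & C -> Q3]; (13) [S5 & G8 -> L]. ⇒ new: B6, W8, D, Q3, L.
[2] (1) [B6 & W8 -> P1]; (3) [Q3 & K7 -> F]; (9) [D -> M5]. ⇒ new: P1, F, M5.
[3] (11) [M5 & F -> E]; (15) [P1 & L -> R]. ⇒ new: E, R.
[4] (14) [E & R -> J]. ⇒ new: J.
[5] (12) [J -> A1]. ⇒ new: A1.
Derived: E (round 3), D (round 1), Q3 (round 1). F94 never appears in any round.

F94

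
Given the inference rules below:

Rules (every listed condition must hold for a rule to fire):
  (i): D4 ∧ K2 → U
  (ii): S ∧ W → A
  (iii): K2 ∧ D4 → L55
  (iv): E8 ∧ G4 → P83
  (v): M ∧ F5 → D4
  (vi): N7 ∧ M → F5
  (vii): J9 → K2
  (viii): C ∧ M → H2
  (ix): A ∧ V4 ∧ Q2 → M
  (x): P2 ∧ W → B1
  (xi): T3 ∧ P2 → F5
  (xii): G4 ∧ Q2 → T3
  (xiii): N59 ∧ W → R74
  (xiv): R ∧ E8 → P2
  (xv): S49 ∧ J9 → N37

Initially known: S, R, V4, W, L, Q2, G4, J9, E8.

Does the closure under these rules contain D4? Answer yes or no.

yes

[1] (ii) [S ∧ W → A]; (iv) [E8 ∧ G4 → P83]; (vii) [J9 → K2]; (xii) [G4 ∧ Q2 → T3]; (xiv) [R ∧ E8 → P2]. ⇒ new: A, P83, K2, T3, P2.
[2] (ix) [A ∧ V4 ∧ Q2 → M]; (x) [P2 ∧ W → B1]; (xi) [T3 ∧ P2 → F5]. ⇒ new: M, B1, F5.
[3] (v) [M ∧ F5 → D4]. ⇒ new: D4.
[4] (i) [D4 ∧ K2 → U]; (iii) [K2 ∧ D4 → L55]. ⇒ new: U, L55.
D4 appears in round 3, so it is derivable.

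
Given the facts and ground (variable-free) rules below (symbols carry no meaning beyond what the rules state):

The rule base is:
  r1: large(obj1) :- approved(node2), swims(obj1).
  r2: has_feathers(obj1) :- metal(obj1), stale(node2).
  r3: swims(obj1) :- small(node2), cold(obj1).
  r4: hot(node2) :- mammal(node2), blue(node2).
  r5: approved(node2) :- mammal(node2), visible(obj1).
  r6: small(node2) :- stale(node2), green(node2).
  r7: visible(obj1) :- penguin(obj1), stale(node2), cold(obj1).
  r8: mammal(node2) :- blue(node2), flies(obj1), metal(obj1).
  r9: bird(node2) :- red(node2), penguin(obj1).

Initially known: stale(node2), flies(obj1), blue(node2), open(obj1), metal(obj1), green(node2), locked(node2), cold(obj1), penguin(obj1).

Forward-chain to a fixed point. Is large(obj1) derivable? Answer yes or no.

[1] r2 [has_feathers(obj1) :- metal(obj1), stale(node2).]; r6 [small(node2) :- stale(node2), green(node2).]; r7 [visible(obj1) :- penguin(obj1), stale(node2), cold(obj1).]; r8 [mammal(node2) :- blue(node2), flies(obj1), metal(obj1).]. ⇒ new: has_feathers(obj1), small(node2), visible(obj1), mammal(node2).
[2] r3 [swims(obj1) :- small(node2), cold(obj1).]; r4 [hot(node2) :- mammal(node2), blue(node2).]; r5 [approved(node2) :- mammal(node2), visible(obj1).]. ⇒ new: swims(obj1), hot(node2), approved(node2).
[3] r1 [large(obj1) :- approved(node2), swims(obj1).]. ⇒ new: large(obj1).
large(obj1) appears in round 3, so it is derivable.

yes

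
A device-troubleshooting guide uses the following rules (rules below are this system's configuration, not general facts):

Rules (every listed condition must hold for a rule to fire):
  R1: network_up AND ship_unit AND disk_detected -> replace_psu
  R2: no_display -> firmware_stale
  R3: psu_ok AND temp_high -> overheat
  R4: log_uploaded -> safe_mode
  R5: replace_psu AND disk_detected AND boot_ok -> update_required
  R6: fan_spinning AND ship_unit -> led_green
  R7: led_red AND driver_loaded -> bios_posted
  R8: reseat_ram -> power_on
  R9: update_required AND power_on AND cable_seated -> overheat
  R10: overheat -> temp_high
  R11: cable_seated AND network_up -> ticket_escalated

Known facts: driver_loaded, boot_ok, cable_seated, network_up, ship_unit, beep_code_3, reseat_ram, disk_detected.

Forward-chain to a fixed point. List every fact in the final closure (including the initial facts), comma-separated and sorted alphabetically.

Round 1: R1 [network_up AND ship_unit AND disk_detected -> replace_psu]; R8 [reseat_ram -> power_on]; R11 [cable_seated AND network_up -> ticket_escalated]. Adds replace_psu, power_on, ticket_escalated.
Round 2: R5 [replace_psu AND disk_detected AND boot_ok -> update_required]. Adds update_required.
Round 3: R9 [update_required AND power_on AND cable_seated -> overheat]. Adds overheat.
Round 4: R10 [overheat -> temp_high]. Adds temp_high.

beep_code_3, boot_ok, cable_seated, disk_detected, driver_loaded, network_up, overheat, power_on, replace_psu, reseat_ram, ship_unit, temp_high, ticket_escalated, update_required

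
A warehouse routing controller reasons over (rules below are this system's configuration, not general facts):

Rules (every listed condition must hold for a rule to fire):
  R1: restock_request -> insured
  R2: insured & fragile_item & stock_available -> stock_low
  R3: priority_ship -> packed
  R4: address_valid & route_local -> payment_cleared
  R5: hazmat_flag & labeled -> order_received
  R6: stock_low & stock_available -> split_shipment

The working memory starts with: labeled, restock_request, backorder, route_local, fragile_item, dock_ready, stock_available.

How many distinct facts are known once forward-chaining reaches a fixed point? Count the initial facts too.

10

Round 1 fires R1, giving insured.
Round 2 fires R2, giving stock_low.
Round 3 fires R6, giving split_shipment.
Closure: {backorder, dock_ready, fragile_item, insured, labeled, restock_request, route_local, split_shipment, stock_available, stock_low} — 10 facts.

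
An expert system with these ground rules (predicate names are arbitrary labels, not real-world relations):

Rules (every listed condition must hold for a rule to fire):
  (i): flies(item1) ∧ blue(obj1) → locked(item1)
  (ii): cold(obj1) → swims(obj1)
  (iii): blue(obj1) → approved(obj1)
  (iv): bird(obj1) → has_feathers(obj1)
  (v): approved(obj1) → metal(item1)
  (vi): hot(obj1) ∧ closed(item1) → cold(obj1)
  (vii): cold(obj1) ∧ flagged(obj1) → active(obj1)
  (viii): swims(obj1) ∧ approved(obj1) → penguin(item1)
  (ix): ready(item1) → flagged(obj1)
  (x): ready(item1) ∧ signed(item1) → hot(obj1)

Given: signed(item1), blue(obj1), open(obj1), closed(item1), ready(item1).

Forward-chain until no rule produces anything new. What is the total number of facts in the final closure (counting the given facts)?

13

[1] (iii) [blue(obj1) → approved(obj1)]; (ix) [ready(item1) → flagged(obj1)]; (x) [ready(item1) ∧ signed(item1) → hot(obj1)]. ⇒ new: approved(obj1), flagged(obj1), hot(obj1).
[2] (v) [approved(obj1) → metal(item1)]; (vi) [hot(obj1) ∧ closed(item1) → cold(obj1)]. ⇒ new: metal(item1), cold(obj1).
[3] (ii) [cold(obj1) → swims(obj1)]; (vii) [cold(obj1) ∧ flagged(obj1) → active(obj1)]. ⇒ new: swims(obj1), active(obj1).
[4] (viii) [swims(obj1) ∧ approved(obj1) → penguin(item1)]. ⇒ new: penguin(item1).
Closure: {active(obj1), approved(obj1), blue(obj1), closed(item1), cold(obj1), flagged(obj1), hot(obj1), metal(item1), open(obj1), penguin(item1), ready(item1), signed(item1), swims(obj1)} — 13 facts.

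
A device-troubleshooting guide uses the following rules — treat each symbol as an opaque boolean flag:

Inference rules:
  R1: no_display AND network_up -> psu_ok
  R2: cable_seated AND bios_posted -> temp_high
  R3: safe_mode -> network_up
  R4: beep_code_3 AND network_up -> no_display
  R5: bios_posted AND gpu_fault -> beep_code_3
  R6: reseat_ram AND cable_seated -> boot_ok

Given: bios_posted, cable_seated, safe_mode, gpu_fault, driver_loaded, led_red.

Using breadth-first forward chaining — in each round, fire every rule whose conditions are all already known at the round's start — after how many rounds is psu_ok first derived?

Round 1 fires R2, R3, R5, giving temp_high, network_up, beep_code_3.
Round 2 fires R4, giving no_display.
Round 3 fires R1, giving psu_ok.
psu_ok first appears in round 3.

3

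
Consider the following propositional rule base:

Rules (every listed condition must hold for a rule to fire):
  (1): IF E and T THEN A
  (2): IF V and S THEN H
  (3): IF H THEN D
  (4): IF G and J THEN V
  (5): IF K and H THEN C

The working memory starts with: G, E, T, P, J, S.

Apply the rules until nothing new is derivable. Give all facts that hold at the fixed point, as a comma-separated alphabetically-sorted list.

A, D, E, G, H, J, P, S, T, V

Round 1 fires (1), (4), giving A, V.
Round 2 fires (2), giving H.
Round 3 fires (3), giving D.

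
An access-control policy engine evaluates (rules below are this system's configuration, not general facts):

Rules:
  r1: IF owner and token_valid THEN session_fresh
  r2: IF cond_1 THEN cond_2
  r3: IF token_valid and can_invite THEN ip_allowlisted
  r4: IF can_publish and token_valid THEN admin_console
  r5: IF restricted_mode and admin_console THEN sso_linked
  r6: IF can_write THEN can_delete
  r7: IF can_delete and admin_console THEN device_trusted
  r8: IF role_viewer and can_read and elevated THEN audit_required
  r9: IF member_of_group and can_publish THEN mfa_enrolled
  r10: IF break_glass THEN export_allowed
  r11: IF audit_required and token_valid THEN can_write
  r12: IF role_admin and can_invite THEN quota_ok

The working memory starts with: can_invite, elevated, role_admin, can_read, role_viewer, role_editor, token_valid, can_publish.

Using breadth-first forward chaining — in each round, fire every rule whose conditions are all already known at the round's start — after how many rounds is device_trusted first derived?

Round 1 fires r3, r4, r8, r12, giving ip_allowlisted, admin_console, audit_required, quota_ok.
Round 2 fires r11, giving can_write.
Round 3 fires r6, giving can_delete.
Round 4 fires r7, giving device_trusted.
device_trusted first appears in round 4.

4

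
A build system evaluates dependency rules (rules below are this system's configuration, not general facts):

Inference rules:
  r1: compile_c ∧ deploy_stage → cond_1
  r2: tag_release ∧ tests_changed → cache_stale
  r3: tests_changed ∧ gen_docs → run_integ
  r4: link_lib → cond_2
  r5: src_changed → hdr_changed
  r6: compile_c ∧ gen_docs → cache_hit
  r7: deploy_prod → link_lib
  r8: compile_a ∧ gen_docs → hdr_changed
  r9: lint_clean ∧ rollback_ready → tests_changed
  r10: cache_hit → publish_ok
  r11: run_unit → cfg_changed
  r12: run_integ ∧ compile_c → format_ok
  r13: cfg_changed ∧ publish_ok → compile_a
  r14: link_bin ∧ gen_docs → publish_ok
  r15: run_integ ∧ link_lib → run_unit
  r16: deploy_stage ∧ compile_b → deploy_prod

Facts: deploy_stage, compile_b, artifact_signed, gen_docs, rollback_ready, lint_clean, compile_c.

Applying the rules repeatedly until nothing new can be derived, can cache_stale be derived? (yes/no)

no

Round 1 — r1, r6, r9, r16, derive cond_1, cache_hit, tests_changed, deploy_prod.
Round 2 — r3, r7, r10, derive run_integ, link_lib, publish_ok.
Round 3 — r4, r12, r15, derive cond_2, format_ok, run_unit.
Round 4 — r11, derive cfg_changed.
Round 5 — r13, derive compile_a.
Round 6 — r8, derive hdr_changed.
Fixed point reached. cache_stale is concluded only by r2; r2 needs tag_release (never derived).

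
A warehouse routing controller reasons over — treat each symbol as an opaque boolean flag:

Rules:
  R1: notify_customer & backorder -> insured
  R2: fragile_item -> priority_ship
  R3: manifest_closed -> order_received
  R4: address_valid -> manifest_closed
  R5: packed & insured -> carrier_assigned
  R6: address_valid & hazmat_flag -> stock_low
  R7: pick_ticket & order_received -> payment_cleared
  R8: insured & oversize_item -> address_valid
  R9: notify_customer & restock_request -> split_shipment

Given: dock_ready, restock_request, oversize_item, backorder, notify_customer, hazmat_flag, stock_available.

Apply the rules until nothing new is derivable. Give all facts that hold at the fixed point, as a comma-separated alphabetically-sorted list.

address_valid, backorder, dock_ready, hazmat_flag, insured, manifest_closed, notify_customer, order_received, oversize_item, restock_request, split_shipment, stock_available, stock_low

Round 1 fires R1, R9, giving insured, split_shipment.
Round 2 fires R8, giving address_valid.
Round 3 fires R4, R6, giving manifest_closed, stock_low.
Round 4 fires R3, giving order_received.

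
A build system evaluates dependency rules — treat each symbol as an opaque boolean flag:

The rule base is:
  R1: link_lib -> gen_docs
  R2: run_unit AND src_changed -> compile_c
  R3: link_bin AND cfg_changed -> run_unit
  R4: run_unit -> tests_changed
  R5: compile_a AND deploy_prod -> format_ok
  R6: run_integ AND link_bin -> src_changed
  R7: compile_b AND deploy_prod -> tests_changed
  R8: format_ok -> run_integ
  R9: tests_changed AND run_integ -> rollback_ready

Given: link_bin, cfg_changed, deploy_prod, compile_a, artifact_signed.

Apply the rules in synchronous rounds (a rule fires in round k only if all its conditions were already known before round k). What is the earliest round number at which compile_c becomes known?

Round 1 fires R3, R5, giving run_unit, format_ok.
Round 2 fires R4, R8, giving tests_changed, run_integ.
Round 3 fires R6, R9, giving src_changed, rollback_ready.
Round 4 fires R2, giving compile_c.
compile_c first appears in round 4.

4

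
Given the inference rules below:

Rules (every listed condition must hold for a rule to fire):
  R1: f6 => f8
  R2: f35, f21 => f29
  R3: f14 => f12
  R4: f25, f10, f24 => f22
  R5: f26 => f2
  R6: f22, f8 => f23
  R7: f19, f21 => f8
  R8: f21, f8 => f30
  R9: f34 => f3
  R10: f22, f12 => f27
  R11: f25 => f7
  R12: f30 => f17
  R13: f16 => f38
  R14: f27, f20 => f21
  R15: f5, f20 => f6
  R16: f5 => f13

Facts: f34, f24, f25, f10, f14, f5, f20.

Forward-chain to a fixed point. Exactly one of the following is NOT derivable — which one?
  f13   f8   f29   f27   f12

f29

Round 1: R3 [f14 => f12]; R4 [f25, f10, f24 => f22]; R9 [f34 => f3]; R11 [f25 => f7]; R15 [f5, f20 => f6]; R16 [f5 => f13]. Adds f12, f22, f3, f7, f6, f13.
Round 2: R1 [f6 => f8]; R10 [f22, f12 => f27]. Adds f8, f27.
Round 3: R6 [f22, f8 => f23]; R14 [f27, f20 => f21]. Adds f23, f21.
Round 4: R8 [f21, f8 => f30]. Adds f30.
Round 5: R12 [f30 => f17]. Adds f17.
Derived: f12 (round 1), f27 (round 2), f8 (round 2), f13 (round 1). f29 never appears in any round.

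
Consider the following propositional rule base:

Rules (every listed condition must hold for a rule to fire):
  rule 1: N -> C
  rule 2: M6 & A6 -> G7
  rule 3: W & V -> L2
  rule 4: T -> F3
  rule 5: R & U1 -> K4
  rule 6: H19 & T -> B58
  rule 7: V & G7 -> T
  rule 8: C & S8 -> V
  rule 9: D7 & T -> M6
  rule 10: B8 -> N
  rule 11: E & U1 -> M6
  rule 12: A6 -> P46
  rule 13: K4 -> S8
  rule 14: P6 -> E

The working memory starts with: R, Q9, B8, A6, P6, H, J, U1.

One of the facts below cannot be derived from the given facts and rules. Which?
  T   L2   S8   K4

L2

Round 1 — rule 5, rule 10, rule 12, rule 14, derive K4, N, P46, E.
Round 2 — rule 1, rule 11, rule 13, derive C, M6, S8.
Round 3 — rule 2, rule 8, derive G7, V.
Round 4 — rule 7, derive T.
Round 5 — rule 4, derive F3.
Derived: K4 (round 1), T (round 4), S8 (round 2). L2 never appears in any round.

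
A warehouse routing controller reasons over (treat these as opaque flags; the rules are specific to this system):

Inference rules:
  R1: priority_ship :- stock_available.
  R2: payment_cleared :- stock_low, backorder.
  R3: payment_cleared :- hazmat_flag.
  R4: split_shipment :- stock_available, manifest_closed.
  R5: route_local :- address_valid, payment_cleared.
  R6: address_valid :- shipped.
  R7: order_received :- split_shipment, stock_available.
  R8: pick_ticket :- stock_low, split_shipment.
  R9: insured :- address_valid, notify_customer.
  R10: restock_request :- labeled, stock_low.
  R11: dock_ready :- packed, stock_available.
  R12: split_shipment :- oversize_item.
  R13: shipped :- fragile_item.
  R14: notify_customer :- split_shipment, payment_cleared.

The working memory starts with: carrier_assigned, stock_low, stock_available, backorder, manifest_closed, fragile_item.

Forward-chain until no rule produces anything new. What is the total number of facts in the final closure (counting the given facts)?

Round 1 fires R1, R2, R4, R13, giving priority_ship, payment_cleared, split_shipment, shipped.
Round 2 fires R6, R7, R8, R14, giving address_valid, order_received, pick_ticket, notify_customer.
Round 3 fires R5, R9, giving route_local, insured.
Closure: {address_valid, backorder, carrier_assigned, fragile_item, insured, manifest_closed, notify_customer, order_received, payment_cleared, pick_ticket, priority_ship, route_local, shipped, split_shipment, stock_available, stock_low} — 16 facts.

16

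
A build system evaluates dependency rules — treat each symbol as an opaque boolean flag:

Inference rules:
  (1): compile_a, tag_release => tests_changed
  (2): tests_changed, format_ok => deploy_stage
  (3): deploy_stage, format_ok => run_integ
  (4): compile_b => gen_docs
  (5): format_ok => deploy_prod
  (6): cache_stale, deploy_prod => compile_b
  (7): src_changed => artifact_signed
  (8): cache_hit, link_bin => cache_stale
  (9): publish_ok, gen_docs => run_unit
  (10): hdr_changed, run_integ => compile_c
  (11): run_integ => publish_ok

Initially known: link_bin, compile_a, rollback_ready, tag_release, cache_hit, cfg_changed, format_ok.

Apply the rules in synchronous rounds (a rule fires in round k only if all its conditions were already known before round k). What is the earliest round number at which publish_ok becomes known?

4

Round 1: (1) [compile_a, tag_release => tests_changed]; (5) [format_ok => deploy_prod]; (8) [cache_hit, link_bin => cache_stale]. Adds tests_changed, deploy_prod, cache_stale.
Round 2: (2) [tests_changed, format_ok => deploy_stage]; (6) [cache_stale, deploy_prod => compile_b]. Adds deploy_stage, compile_b.
Round 3: (3) [deploy_stage, format_ok => run_integ]; (4) [compile_b => gen_docs]. Adds run_integ, gen_docs.
Round 4: (11) [run_integ => publish_ok]. Adds publish_ok.
publish_ok first appears in round 4.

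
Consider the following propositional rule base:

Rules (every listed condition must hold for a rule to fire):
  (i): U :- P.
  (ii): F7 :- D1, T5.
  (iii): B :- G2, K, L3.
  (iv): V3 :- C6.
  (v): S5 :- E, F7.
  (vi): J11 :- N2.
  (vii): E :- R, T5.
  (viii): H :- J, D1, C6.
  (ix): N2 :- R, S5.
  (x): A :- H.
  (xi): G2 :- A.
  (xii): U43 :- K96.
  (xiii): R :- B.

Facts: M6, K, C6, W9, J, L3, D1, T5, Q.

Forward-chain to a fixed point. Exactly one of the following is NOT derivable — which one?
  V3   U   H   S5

Round 1 fires (ii), (iv), (viii), giving F7, V3, H.
Round 2 fires (x), giving A.
Round 3 fires (xi), giving G2.
Round 4 fires (iii), giving B.
Round 5 fires (xiii), giving R.
Round 6 fires (vii), giving E.
Round 7 fires (v), giving S5.
Round 8 fires (ix), giving N2.
Round 9 fires (vi), giving J11.
Derived: S5 (round 7), H (round 1), V3 (round 1). U never appears in any round.

U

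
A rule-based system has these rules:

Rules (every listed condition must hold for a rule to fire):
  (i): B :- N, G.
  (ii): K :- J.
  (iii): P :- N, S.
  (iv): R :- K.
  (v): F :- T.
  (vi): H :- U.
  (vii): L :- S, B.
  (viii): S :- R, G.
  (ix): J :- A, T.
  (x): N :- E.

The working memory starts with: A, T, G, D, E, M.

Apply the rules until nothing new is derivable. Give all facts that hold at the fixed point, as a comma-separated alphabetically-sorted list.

A, B, D, E, F, G, J, K, L, M, N, P, R, S, T

Round 1 fires (v), (ix), (x), giving F, J, N.
Round 2 fires (i), (ii), giving B, K.
Round 3 fires (iv), giving R.
Round 4 fires (viii), giving S.
Round 5 fires (iii), (vii), giving P, L.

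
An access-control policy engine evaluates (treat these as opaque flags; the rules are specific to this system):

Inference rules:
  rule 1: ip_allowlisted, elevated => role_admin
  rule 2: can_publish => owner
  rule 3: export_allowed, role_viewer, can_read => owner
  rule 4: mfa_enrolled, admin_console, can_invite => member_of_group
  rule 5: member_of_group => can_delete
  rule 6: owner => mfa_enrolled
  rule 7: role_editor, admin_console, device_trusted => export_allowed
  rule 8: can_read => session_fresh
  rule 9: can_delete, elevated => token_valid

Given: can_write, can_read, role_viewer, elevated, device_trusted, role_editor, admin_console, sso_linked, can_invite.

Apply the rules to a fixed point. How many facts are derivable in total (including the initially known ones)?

16

[1] rule 7 [role_editor, admin_console, device_trusted => export_allowed]; rule 8 [can_read => session_fresh]. ⇒ new: export_allowed, session_fresh.
[2] rule 3 [export_allowed, role_viewer, can_read => owner]. ⇒ new: owner.
[3] rule 6 [owner => mfa_enrolled]. ⇒ new: mfa_enrolled.
[4] rule 4 [mfa_enrolled, admin_console, can_invite => member_of_group]. ⇒ new: member_of_group.
[5] rule 5 [member_of_group => can_delete]. ⇒ new: can_delete.
[6] rule 9 [can_delete, elevated => token_valid]. ⇒ new: token_valid.
Closure: {admin_console, can_delete, can_invite, can_read, can_write, device_trusted, elevated, export_allowed, member_of_group, mfa_enrolled, owner, role_editor, role_viewer, session_fresh, sso_linked, token_valid} — 16 facts.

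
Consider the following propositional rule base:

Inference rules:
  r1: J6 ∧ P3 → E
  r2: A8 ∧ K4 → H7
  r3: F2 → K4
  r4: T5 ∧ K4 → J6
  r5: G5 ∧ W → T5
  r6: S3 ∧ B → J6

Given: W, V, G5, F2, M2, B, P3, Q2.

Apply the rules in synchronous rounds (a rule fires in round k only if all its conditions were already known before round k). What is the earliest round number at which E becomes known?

3

Round 1: r3 [F2 → K4]; r5 [G5 ∧ W → T5]. Adds K4, T5.
Round 2: r4 [T5 ∧ K4 → J6]. Adds J6.
Round 3: r1 [J6 ∧ P3 → E]. Adds E.
E first appears in round 3.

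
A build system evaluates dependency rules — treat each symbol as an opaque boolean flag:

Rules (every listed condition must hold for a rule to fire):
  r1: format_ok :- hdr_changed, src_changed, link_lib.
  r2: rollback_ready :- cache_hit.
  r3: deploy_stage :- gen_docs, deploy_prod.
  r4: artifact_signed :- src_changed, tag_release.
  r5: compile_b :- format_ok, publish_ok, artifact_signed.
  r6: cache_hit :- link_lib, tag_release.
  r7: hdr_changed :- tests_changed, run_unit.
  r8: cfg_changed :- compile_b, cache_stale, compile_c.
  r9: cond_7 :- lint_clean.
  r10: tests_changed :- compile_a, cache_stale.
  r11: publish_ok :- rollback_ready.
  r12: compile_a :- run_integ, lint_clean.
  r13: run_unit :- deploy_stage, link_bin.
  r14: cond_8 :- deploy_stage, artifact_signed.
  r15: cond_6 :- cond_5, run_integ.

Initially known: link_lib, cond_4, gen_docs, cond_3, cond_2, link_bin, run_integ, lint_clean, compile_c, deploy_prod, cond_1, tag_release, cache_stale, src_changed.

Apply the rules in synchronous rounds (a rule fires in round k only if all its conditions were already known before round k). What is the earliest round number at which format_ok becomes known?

Round 1 — r3, r4, r6, r9, r12, derive deploy_stage, artifact_signed, cache_hit, cond_7, compile_a.
Round 2 — r2, r10, r13, r14, derive rollback_ready, tests_changed, run_unit, cond_8.
Round 3 — r7, r11, derive hdr_changed, publish_ok.
Round 4 — r1, derive format_ok.
format_ok first appears in round 4.

4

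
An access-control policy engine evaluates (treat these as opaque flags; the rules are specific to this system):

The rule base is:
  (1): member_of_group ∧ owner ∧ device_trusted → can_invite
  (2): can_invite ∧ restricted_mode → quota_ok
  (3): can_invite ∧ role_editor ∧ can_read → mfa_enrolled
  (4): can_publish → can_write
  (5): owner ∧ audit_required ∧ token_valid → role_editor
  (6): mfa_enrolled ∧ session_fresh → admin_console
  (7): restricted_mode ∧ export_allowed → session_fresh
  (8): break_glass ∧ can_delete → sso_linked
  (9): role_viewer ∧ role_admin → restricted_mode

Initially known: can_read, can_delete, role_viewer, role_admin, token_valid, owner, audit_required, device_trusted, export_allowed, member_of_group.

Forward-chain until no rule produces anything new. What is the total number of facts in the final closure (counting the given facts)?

17

Round 1 — (1), (5), (9), derive can_invite, role_editor, restricted_mode.
Round 2 — (2), (3), (7), derive quota_ok, mfa_enrolled, session_fresh.
Round 3 — (6), derive admin_console.
Closure: {admin_console, audit_required, can_delete, can_invite, can_read, device_trusted, export_allowed, member_of_group, mfa_enrolled, owner, quota_ok, restricted_mode, role_admin, role_editor, role_viewer, session_fresh, token_valid} — 17 facts.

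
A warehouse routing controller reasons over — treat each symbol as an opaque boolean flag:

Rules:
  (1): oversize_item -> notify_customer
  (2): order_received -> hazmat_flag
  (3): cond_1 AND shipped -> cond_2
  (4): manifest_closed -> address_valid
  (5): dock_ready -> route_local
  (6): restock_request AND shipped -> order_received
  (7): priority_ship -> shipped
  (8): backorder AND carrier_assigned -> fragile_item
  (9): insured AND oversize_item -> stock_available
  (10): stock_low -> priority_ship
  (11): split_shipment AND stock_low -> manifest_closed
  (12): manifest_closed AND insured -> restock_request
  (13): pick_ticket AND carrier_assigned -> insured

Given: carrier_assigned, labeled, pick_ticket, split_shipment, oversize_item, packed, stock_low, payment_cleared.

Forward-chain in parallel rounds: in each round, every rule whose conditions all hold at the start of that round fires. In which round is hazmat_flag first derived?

Round 1: (1) [oversize_item -> notify_customer]; (10) [stock_low -> priority_ship]; (11) [split_shipment AND stock_low -> manifest_closed]; (13) [pick_ticket AND carrier_assigned -> insured]. New: notify_customer, priority_ship, manifest_closed, insured.
Round 2: (4) [manifest_closed -> address_valid]; (7) [priority_ship -> shipped]; (9) [insured AND oversize_item -> stock_available]; (12) [manifest_closed AND insured -> restock_request]. New: address_valid, shipped, stock_available, restock_request.
Round 3: (6) [restock_request AND shipped -> order_received]. New: order_received.
Round 4: (2) [order_received -> hazmat_flag]. New: hazmat_flag.
hazmat_flag first appears in round 4.

4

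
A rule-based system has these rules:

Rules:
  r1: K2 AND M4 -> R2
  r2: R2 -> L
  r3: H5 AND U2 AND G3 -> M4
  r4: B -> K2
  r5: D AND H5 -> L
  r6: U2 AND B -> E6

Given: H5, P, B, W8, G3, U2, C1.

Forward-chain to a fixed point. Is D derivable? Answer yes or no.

Round 1 — r3, r4, r6, derive M4, K2, E6.
Round 2 — r1, derive R2.
Round 3 — r2, derive L.
Fixed point reached. No rule has D as a consequent, and it is not given.

no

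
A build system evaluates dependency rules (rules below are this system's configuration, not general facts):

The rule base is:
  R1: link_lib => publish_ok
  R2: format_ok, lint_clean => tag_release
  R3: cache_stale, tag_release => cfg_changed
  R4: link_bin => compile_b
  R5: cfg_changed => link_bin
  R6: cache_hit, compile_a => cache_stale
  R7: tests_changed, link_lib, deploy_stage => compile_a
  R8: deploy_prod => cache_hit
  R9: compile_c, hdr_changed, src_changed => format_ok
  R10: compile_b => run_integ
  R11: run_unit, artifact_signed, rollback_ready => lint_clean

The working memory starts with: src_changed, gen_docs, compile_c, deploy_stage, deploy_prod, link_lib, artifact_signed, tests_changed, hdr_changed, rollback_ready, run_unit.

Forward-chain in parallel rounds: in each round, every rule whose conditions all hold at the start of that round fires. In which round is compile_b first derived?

Round 1: R1 [link_lib => publish_ok]; R7 [tests_changed, link_lib, deploy_stage => compile_a]; R8 [deploy_prod => cache_hit]; R9 [compile_c, hdr_changed, src_changed => format_ok]; R11 [run_unit, artifact_signed, rollback_ready => lint_clean]. Adds publish_ok, compile_a, cache_hit, format_ok, lint_clean.
Round 2: R2 [format_ok, lint_clean => tag_release]; R6 [cache_hit, compile_a => cache_stale]. Adds tag_release, cache_stale.
Round 3: R3 [cache_stale, tag_release => cfg_changed]. Adds cfg_changed.
Round 4: R5 [cfg_changed => link_bin]. Adds link_bin.
Round 5: R4 [link_bin => compile_b]. Adds compile_b.
compile_b first appears in round 5.

5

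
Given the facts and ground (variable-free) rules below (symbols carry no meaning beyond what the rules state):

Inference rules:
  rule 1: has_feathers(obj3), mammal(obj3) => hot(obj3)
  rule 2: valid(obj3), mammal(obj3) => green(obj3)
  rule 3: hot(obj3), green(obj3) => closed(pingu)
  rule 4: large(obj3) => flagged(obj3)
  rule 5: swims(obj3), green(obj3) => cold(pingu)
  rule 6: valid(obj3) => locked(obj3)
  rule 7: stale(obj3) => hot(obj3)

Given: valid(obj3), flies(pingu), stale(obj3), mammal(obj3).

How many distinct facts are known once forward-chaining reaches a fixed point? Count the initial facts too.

8

Round 1 fires rule 2, rule 6, rule 7, giving green(obj3), locked(obj3), hot(obj3).
Round 2 fires rule 3, giving closed(pingu).
Closure: {closed(pingu), flies(pingu), green(obj3), hot(obj3), locked(obj3), mammal(obj3), stale(obj3), valid(obj3)} — 8 facts.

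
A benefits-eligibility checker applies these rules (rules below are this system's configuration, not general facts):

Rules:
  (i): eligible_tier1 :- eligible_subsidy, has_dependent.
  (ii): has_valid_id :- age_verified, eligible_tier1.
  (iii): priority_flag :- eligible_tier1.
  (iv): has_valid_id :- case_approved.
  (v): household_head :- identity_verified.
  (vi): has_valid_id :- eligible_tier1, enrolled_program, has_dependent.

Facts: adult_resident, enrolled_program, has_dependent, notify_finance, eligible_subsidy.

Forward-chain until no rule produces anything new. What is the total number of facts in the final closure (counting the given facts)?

8

Round 1: (i) [eligible_tier1 :- eligible_subsidy, has_dependent.]. New: eligible_tier1.
Round 2: (iii) [priority_flag :- eligible_tier1.]; (vi) [has_valid_id :- eligible_tier1, enrolled_program, has_dependent.]. New: priority_flag, has_valid_id.
Closure: {adult_resident, eligible_subsidy, eligible_tier1, enrolled_program, has_dependent, has_valid_id, notify_finance, priority_flag} — 8 facts.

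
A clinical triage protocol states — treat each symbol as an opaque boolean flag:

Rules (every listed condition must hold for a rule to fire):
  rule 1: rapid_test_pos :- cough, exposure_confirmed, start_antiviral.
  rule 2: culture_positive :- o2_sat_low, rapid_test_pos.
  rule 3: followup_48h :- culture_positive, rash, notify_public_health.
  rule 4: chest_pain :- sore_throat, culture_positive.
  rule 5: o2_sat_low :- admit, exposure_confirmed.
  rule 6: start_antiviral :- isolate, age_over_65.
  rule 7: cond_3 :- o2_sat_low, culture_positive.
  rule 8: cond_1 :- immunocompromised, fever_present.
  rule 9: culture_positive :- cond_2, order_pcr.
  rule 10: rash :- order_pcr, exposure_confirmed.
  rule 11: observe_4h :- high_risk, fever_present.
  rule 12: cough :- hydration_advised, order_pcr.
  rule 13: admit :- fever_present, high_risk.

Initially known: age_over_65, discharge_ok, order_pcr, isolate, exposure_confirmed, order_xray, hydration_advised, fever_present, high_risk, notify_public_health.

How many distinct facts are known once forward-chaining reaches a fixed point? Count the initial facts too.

20

Round 1 fires rule 6, rule 10, rule 11, rule 12, rule 13, giving start_antiviral, rash, observe_4h, cough, admit.
Round 2 fires rule 1, rule 5, giving rapid_test_pos, o2_sat_low.
Round 3 fires rule 2, giving culture_positive.
Round 4 fires rule 3, rule 7, giving followup_48h, cond_3.
Closure: {admit, age_over_65, cond_3, cough, culture_positive, discharge_ok, exposure_confirmed, fever_present, followup_48h, high_risk, hydration_advised, isolate, notify_public_health, o2_sat_low, observe_4h, order_pcr, order_xray, rapid_test_pos, rash, start_antiviral} — 20 facts.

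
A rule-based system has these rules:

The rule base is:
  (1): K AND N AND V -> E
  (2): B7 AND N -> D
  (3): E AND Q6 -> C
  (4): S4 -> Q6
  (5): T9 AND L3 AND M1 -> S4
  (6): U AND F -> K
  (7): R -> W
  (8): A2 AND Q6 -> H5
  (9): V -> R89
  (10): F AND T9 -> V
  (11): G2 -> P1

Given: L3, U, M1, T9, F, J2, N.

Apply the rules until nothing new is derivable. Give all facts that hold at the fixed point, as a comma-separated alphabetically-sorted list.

C, E, F, J2, K, L3, M1, N, Q6, R89, S4, T9, U, V

Round 1 fires (5), (6), (10), giving S4, K, V.
Round 2 fires (1), (4), (9), giving E, Q6, R89.
Round 3 fires (3), giving C.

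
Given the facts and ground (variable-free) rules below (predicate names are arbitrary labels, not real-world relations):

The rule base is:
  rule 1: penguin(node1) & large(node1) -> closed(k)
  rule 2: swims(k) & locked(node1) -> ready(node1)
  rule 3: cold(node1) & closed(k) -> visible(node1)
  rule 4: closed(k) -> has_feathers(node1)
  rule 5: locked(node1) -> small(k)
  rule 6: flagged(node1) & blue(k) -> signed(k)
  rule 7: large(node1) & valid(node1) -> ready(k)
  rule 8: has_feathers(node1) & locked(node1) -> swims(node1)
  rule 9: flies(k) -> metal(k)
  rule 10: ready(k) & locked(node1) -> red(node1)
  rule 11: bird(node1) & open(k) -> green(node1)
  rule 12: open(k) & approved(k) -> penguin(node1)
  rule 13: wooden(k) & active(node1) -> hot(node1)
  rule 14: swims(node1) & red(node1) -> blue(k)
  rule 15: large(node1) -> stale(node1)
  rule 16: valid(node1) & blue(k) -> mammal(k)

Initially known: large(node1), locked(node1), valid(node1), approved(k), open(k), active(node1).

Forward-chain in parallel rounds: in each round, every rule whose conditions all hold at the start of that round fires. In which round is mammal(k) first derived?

Round 1: rule 5 [locked(node1) -> small(k)]; rule 7 [large(node1) & valid(node1) -> ready(k)]; rule 12 [open(k) & approved(k) -> penguin(node1)]; rule 15 [large(node1) -> stale(node1)]. New: small(k), ready(k), penguin(node1), stale(node1).
Round 2: rule 1 [penguin(node1) & large(node1) -> closed(k)]; rule 10 [ready(k) & locked(node1) -> red(node1)]. New: closed(k), red(node1).
Round 3: rule 4 [closed(k) -> has_feathers(node1)]. New: has_feathers(node1).
Round 4: rule 8 [has_feathers(node1) & locked(node1) -> swims(node1)]. New: swims(node1).
Round 5: rule 14 [swims(node1) & red(node1) -> blue(k)]. New: blue(k).
Round 6: rule 16 [valid(node1) & blue(k) -> mammal(k)]. New: mammal(k).
mammal(k) first appears in round 6.

6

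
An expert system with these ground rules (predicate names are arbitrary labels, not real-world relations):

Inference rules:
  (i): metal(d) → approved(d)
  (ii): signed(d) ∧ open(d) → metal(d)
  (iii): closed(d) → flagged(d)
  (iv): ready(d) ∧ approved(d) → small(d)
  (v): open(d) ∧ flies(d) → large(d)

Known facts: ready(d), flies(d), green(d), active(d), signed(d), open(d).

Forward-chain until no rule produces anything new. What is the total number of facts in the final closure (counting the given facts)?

10

Round 1 — (ii), (v), derive metal(d), large(d).
Round 2 — (i), derive approved(d).
Round 3 — (iv), derive small(d).
Closure: {active(d), approved(d), flies(d), green(d), large(d), metal(d), open(d), ready(d), signed(d), small(d)} — 10 facts.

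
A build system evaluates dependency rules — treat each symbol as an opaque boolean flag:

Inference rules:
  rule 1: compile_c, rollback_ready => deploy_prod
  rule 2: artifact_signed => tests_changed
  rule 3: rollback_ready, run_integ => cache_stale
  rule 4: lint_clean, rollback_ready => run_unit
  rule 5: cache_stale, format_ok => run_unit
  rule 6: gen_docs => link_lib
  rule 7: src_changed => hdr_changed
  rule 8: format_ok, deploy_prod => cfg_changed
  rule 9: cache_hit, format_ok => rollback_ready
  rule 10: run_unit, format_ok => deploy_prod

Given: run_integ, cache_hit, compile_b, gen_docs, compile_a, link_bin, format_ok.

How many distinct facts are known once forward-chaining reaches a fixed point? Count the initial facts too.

13

Round 1 — rule 6, rule 9, derive link_lib, rollback_ready.
Round 2 — rule 3, derive cache_stale.
Round 3 — rule 5, derive run_unit.
Round 4 — rule 10, derive deploy_prod.
Round 5 — rule 8, derive cfg_changed.
Closure: {cache_hit, cache_stale, cfg_changed, compile_a, compile_b, deploy_prod, format_ok, gen_docs, link_bin, link_lib, rollback_ready, run_integ, run_unit} — 13 facts.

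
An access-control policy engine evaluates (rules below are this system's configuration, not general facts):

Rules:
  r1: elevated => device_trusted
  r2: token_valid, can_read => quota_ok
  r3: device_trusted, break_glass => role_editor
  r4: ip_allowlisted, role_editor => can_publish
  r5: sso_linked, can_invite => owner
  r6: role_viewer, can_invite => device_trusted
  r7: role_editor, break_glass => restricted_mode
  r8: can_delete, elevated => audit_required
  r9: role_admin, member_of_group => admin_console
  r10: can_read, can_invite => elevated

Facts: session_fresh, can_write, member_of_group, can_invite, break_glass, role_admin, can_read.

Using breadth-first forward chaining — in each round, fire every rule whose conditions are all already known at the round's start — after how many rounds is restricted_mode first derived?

4

Round 1: r9 [role_admin, member_of_group => admin_console]; r10 [can_read, can_invite => elevated]. New: admin_console, elevated.
Round 2: r1 [elevated => device_trusted]. New: device_trusted.
Round 3: r3 [device_trusted, break_glass => role_editor]. New: role_editor.
Round 4: r7 [role_editor, break_glass => restricted_mode]. New: restricted_mode.
restricted_mode first appears in round 4.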